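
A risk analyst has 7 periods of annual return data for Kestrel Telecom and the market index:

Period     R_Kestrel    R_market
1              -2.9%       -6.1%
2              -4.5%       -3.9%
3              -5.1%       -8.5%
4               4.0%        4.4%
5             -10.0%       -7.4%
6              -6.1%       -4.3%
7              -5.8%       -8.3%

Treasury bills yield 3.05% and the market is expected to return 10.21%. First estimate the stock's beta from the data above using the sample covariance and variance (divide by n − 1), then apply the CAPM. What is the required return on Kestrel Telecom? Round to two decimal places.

8.80%

Mean R_i = (-2.9 − 4.5 − 5.1 + 4.0 − 10.0 − 6.1 − 5.8) / 7 = -4.3429%
Mean R_m = (-6.1 − 3.9 − 8.5 + 4.4 − 7.4 − 4.3 − 8.3) / 7 = -4.8714%
Σ(R_i − R̄_i)(R_m − R̄_m) = 96.4686  ⇒  Cov = 96.4686 / 6 = 16.0781
Σ(R_m − R̄_m)² = 120.0543  ⇒  Var(R_m) = 120.0543 / 6 = 20.0091
β = Cov / Var(R_m) = 16.0781 / 20.0091 = 0.8035
MRP = 10.21% − 3.05% = 7.16%
E(R) = R_f + β × MRP = 3.05% + 0.8035 × 7.16% = 8.80%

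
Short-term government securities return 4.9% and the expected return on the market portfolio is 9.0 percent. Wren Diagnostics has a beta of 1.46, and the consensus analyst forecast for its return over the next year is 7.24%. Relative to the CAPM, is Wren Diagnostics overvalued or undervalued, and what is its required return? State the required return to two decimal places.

Overvalued; required return 10.89%

MRP = 9.0% − 4.9% = 4.10%
Required return = R_f + β·MRP = 4.9% + 1.46 × 4.1% = 10.89%
Forecast 7.24% < required 10.89% → the stock plots below the SML → overvalued.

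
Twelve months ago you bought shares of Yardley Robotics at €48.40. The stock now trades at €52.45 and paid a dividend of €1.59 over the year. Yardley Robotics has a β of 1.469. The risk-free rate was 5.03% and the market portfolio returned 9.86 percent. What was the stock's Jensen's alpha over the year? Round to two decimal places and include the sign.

-0.47%

Realised HPR = (P1 + D1 − P0) / P0 = (52.45 + 1.59 − 48.40) / 48.40 = 5.64 / 48.40 = 11.6529%
MRP = 9.86% − 5.03% = 4.83%
CAPM required = R_f + β·MRP = 5.03% + 1.469 × 4.83% = 12.12527%
α = realised − required = 11.6529% − 12.12527% = -0.47%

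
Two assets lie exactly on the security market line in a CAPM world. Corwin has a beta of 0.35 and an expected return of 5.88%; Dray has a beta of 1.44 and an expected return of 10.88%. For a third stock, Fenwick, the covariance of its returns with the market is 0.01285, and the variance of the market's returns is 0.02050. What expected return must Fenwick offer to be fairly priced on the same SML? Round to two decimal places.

7.15%

MRP = (10.88% − 5.88%) / (1.44 − 0.35) = 4.5872%
R_f = 5.88% − 0.35 × 4.5872% = 4.2745%
β_Fenwick = Cov / Var(R_m) = 0.01285 / 0.02050 = 0.6268
E(R_Fenwick) = R_f + β × MRP = 4.2745% + 0.6268 × 4.5872% = 7.15%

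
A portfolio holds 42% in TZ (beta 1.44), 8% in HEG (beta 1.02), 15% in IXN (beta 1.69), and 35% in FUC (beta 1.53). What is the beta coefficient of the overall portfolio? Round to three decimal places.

1.475

β_P = Σ w_i β_i = 0.42×1.44 + 0.08×1.02 + 0.15×1.69 + 0.35×1.53 = 1.4754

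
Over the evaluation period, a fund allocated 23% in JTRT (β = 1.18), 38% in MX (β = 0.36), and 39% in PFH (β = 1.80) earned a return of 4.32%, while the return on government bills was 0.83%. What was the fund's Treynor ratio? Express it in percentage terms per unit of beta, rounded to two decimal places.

3.14%

β_P = 0.23×1.18 + 0.38×0.36 + 0.39×1.80 = 1.1102
Treynor = (R_P − R_f) / β_P = (4.32% − 0.83%) / 1.1102 = 3.49% / 1.1102 = 3.14%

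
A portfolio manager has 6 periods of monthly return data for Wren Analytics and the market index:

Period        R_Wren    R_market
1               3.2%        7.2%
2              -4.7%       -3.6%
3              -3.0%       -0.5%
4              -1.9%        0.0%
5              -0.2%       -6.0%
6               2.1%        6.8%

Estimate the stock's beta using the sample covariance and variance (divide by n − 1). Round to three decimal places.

0.414

Mean R_i = (3.2 − 4.7 − 3.0 − 1.9 − 0.2 + 2.1) / 6 = -0.7500%
Mean R_m = (7.2 − 3.6 − 0.5 + 0.0 − 6.0 + 6.8) / 6 = 0.6500%
Σ(R_i − R̄_i)(R_m − R̄_m) = 59.8650  ⇒  Cov = 59.8650 / 5 = 11.9730
Σ(R_m − R̄_m)² = 144.7550  ⇒  Var(R_m) = 144.7550 / 5 = 28.9510
β = Cov / Var(R_m) = 11.9730 / 28.9510 = 0.4136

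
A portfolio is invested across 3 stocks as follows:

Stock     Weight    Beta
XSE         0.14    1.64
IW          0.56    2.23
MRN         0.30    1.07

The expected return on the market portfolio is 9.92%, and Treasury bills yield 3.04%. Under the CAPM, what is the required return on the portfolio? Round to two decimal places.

15.42%

β_P = Σ w_i β_i = 0.14×1.64 + 0.56×2.23 + 0.30×1.07 = 1.7994
MRP = 9.92% − 3.04% = 6.88%
E(R_P) = R_f + β_P × MRP = 3.04% + 1.7994 × 6.88% = 15.42%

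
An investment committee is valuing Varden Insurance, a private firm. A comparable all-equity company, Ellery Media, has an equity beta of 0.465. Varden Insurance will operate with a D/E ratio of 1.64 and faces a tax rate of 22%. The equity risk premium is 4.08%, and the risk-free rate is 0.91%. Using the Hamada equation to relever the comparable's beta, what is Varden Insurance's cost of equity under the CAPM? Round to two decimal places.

5.23%

β_L = β_U × [1 + (1 − t)(D/E)] = 0.465 × [1 + (1 − 0.22) × 1.64]
    = 0.465 × [1 + 0.78 × 1.64] = 0.465 × 2.2792 = 1.0598
E(R) = R_f + β_L × MRP = 0.91% + 1.0598 × 4.08% = 5.23%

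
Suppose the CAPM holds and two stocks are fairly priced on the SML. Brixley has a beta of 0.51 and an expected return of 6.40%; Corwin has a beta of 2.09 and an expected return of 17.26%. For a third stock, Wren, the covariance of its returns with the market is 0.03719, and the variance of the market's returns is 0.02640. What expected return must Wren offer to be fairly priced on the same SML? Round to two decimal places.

MRP = (17.26% − 6.40%) / (2.09 − 0.51) = 6.8734%
R_f = 6.40% − 0.51 × 6.8734% = 2.8946%
β_Wren = Cov / Var(R_m) = 0.03719 / 0.02640 = 1.4087
E(R_Wren) = R_f + β × MRP = 2.8946% + 1.4087 × 6.8734% = 12.58%

12.58%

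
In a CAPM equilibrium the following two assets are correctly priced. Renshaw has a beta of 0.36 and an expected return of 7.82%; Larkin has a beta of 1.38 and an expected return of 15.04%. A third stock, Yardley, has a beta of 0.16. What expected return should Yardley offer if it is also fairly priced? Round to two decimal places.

MRP (SML slope) = (15.04% − 7.82%) / (1.38 − 0.36) = 7.22% / 1.02 = 7.0784%
R_f (intercept) = 7.82% − 0.36 × 7.0784% = 5.2718%
E(R_Yardley) = R_f + β × MRP = 5.2718% + 0.16 × 7.0784% = 6.40%

6.40%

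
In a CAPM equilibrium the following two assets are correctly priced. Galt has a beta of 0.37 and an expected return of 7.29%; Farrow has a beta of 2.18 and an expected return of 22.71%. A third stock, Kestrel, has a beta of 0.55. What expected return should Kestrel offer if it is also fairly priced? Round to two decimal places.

8.82%

MRP (SML slope) = (22.71% − 7.29%) / (2.18 − 0.37) = 15.42% / 1.81 = 8.5193%
R_f (intercept) = 7.29% − 0.37 × 8.5193% = 4.1379%
E(R_Kestrel) = R_f + β × MRP = 4.1379% + 0.55 × 8.5193% = 8.82%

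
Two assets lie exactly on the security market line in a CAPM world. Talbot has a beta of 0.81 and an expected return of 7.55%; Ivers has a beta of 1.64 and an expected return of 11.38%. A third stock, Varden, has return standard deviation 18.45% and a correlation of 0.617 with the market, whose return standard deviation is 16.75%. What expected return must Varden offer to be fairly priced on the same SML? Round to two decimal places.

MRP = (11.38% − 7.55%) / (1.64 − 0.81) = 4.6145%
R_f = 7.55% − 0.81 × 4.6145% = 3.8123%
β_Varden = ρ·σ_i/σ_m = 0.617 × 18.45 / 16.75 = 0.6796
E(R_Varden) = R_f + β × MRP = 3.8123% + 0.6796 × 4.6145% = 6.95%

6.95%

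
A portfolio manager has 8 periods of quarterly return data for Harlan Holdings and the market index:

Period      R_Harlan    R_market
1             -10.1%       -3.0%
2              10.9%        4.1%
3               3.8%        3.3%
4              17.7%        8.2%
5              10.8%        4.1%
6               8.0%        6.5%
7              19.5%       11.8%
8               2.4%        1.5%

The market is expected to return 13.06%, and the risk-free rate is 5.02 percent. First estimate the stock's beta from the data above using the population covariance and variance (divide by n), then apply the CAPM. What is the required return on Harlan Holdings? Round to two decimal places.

21.06%

Mean R_i = (-10.1 + 10.9 + 3.8 + 17.7 + 10.8 + 8.0 + 19.5 + 2.4) / 8 = 7.8750%
Mean R_m = (-3.0 + 4.1 + 3.3 + 8.2 + 4.1 + 6.5 + 11.8 + 1.5) / 8 = 4.5625%
Σ(R_i − R̄_i)(R_m − R̄_m) = 275.2125  ⇒  Cov = 275.2125 / 8 = 34.4016
Σ(R_m − R̄_m)² = 137.9588  ⇒  Var(R_m) = 137.9588 / 8 = 17.2449
β = Cov / Var(R_m) = 34.4016 / 17.2449 = 1.9949
MRP = 13.06% − 5.02% = 8.04%
E(R) = R_f + β × MRP = 5.02% + 1.9949 × 8.04% = 21.06%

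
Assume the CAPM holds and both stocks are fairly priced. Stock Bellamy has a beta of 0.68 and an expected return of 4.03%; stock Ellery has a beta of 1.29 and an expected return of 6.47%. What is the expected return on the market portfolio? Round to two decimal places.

Both satisfy E(R) = R_f + β·MRP, so the slope of the SML is
MRP = (6.47% − 4.03%) / (1.29 − 0.68) = 2.44% / 0.61 = 4.0000%
R_f = E(R_Bellamy) − β_Bellamy·MRP = 4.03% − 0.68 × 4.0000% = 1.3100%
E(R_m) = R_f + MRP = 1.3100% + 4.0000% = 5.31%

5.31%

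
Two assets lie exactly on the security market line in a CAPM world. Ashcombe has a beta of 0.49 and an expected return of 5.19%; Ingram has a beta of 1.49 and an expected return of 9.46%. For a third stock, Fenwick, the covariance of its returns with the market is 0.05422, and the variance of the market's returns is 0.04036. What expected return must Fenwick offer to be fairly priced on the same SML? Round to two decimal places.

8.83%

MRP = (9.46% − 5.19%) / (1.49 − 0.49) = 4.2700%
R_f = 5.19% − 0.49 × 4.2700% = 3.0977%
β_Fenwick = Cov / Var(R_m) = 0.05422 / 0.04036 = 1.3434
E(R_Fenwick) = R_f + β × MRP = 3.0977% + 1.3434 × 4.2700% = 8.83%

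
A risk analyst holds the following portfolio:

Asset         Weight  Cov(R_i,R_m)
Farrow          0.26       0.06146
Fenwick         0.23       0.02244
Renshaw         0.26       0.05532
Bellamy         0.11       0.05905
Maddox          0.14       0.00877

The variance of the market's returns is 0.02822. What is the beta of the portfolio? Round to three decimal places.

1.533

β_Farrow = 0.06146 / 0.02822 = 2.1779
β_Fenwick = 0.02244 / 0.02822 = 0.7952
β_Renshaw = 0.05532 / 0.02822 = 1.9603
β_Bellamy = 0.05905 / 0.02822 = 2.0925
β_Maddox = 0.00877 / 0.02822 = 0.3108
β_P = Σ w_i β_i = 0.26×2.1779 + 0.23×0.7952 + 0.26×1.9603 + 0.11×2.0925 + 0.14×0.3108 = 1.5325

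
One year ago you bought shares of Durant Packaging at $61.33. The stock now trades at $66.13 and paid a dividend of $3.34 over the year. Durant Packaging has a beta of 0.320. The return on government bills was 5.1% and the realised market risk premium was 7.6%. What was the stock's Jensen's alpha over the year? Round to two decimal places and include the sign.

Realised HPR = (P1 + D1 − P0) / P0 = (66.13 + 3.34 − 61.33) / 61.33 = 8.14 / 61.33 = 13.2725%
CAPM required = R_f + β·MRP = 5.1% + 0.320 × 7.6% = 7.5320%
α = realised − required = 13.2725% − 7.5320% = +5.74%

+5.74%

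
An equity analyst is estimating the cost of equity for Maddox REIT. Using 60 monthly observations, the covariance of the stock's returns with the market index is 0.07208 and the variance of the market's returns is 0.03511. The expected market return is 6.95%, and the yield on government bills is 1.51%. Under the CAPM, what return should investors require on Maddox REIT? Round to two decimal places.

12.68%

β = Cov(R_i, R_m) / Var(R_m) = 0.07208 / 0.03511 = 2.0530
MRP = 6.95% − 1.51% = 5.44%
E(R) = R_f + β × MRP = 1.51% + 2.0530 × 5.44% = 12.68%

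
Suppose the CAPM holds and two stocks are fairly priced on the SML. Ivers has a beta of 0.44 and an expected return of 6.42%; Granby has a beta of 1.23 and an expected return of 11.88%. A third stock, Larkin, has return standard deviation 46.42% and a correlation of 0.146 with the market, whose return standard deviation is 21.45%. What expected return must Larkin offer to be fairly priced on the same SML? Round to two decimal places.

MRP = (11.88% − 6.42%) / (1.23 − 0.44) = 6.9114%
R_f = 6.42% − 0.44 × 6.9114% = 3.3790%
β_Larkin = ρ·σ_i/σ_m = 0.146 × 46.42 / 21.45 = 0.3160
E(R_Larkin) = R_f + β × MRP = 3.3790% + 0.3160 × 6.9114% = 5.56%

5.56%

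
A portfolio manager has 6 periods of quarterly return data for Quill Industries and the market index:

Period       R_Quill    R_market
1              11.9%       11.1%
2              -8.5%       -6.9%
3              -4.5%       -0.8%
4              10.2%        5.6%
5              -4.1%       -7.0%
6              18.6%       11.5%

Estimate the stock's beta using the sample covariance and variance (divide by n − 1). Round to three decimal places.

Mean R_i = (11.9 − 8.5 − 4.5 + 10.2 − 4.1 + 18.6) / 6 = 3.9333%
Mean R_m = (11.1 − 6.9 − 0.8 + 5.6 − 7.0 + 11.5) / 6 = 2.2500%
Σ(R_i − R̄_i)(R_m − R̄_m) = 440.9600  ⇒  Cov = 440.9600 / 5 = 88.1920
Σ(R_m − R̄_m)² = 353.6950  ⇒  Var(R_m) = 353.6950 / 5 = 70.7390
β = Cov / Var(R_m) = 88.1920 / 70.7390 = 1.2467

1.247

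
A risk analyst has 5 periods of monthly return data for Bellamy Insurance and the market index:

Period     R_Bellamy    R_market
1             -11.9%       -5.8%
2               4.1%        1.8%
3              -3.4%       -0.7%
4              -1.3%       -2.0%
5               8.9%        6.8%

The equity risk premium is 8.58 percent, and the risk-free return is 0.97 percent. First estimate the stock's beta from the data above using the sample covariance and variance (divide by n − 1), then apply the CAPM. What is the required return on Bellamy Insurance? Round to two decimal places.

Mean R_i = (-11.9 + 4.1 − 3.4 − 1.3 + 8.9) / 5 = -0.7200%
Mean R_m = (-5.8 + 1.8 − 0.7 − 2.0 + 6.8) / 5 = 0.0200%
Σ(R_i − R̄_i)(R_m − R̄_m) = 141.9720  ⇒  Cov = 141.9720 / 4 = 35.4930
Σ(R_m − R̄_m)² = 87.6080  ⇒  Var(R_m) = 87.6080 / 4 = 21.9020
β = Cov / Var(R_m) = 35.4930 / 21.9020 = 1.6205
E(R) = R_f + β × MRP = 0.97% + 1.6205 × 8.58% = 14.87%

14.87%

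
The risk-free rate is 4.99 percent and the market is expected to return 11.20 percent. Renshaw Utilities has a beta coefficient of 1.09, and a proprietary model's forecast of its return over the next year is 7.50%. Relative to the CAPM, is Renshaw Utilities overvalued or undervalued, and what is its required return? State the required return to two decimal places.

Overvalued; required return 11.76%

MRP = 11.20% − 4.99% = 6.21%
Required return = R_f + β·MRP = 4.99% + 1.09 × 6.21% = 11.76%
Forecast 7.50% < required 11.76% → the stock plots below the SML → overvalued.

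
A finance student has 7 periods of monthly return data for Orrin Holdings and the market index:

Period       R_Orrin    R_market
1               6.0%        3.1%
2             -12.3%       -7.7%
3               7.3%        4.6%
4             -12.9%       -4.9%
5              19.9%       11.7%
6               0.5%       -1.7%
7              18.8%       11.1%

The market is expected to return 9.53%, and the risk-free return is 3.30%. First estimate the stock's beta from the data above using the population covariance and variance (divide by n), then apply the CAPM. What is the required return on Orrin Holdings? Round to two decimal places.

Mean R_i = (6.0 − 12.3 + 7.3 − 12.9 + 19.9 + 0.5 + 18.8) / 7 = 3.9000%
Mean R_m = (3.1 − 7.7 + 4.6 − 4.9 + 11.7 − 1.7 + 11.1) / 7 = 2.3143%
Σ(R_i − R̄_i)(R_m − R̄_m) = 587.5800  ⇒  Cov = 587.5800 / 7 = 83.9400
Σ(R_m − R̄_m)² = 339.5686  ⇒  Var(R_m) = 339.5686 / 7 = 48.5098
β = Cov / Var(R_m) = 83.9400 / 48.5098 = 1.7304
MRP = 9.53% − 3.30% = 6.23%
E(R) = R_f + β × MRP = 3.30% + 1.7304 × 6.23% = 14.08%

14.08%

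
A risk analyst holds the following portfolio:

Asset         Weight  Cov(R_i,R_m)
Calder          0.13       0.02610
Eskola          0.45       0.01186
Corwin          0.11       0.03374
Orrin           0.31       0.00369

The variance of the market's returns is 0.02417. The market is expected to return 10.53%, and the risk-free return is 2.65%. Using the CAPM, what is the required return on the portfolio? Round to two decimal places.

7.08%

β_Calder = 0.02610 / 0.02417 = 1.0799
β_Eskola = 0.01186 / 0.02417 = 0.4907
β_Corwin = 0.03374 / 0.02417 = 1.3959
β_Orrin = 0.00369 / 0.02417 = 0.1527
β_P = Σ w_i β_i = 0.13×1.0799 + 0.45×0.4907 + 0.11×1.3959 + 0.31×0.1527 = 0.5621
MRP = 10.53% − 2.65% = 7.88%
E(R_P) = R_f + β_P × MRP = 2.65% + 0.5621 × 7.88% = 7.08%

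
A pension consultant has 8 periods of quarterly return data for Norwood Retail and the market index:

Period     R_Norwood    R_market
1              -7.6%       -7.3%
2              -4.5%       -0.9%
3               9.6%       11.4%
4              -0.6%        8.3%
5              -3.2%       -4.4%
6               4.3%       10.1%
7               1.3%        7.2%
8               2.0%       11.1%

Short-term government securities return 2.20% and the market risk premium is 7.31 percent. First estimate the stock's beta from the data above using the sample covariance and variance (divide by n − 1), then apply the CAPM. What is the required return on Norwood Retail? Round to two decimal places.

6.81%

Mean R_i = (-7.6 − 4.5 + 9.6 − 0.6 − 3.2 + 4.3 + 1.3 + 2.0) / 8 = 0.1625%
Mean R_m = (-7.3 − 0.9 + 11.4 + 8.3 − 4.4 + 10.1 + 7.2 + 11.1) / 8 = 4.4375%
Σ(R_i − R̄_i)(R_m − R̄_m) = 247.2913  ⇒  Cov = 247.2913 / 7 = 35.3273
Σ(R_m − R̄_m)² = 391.8388  ⇒  Var(R_m) = 391.8388 / 7 = 55.9770
β = Cov / Var(R_m) = 35.3273 / 55.9770 = 0.6311
E(R) = R_f + β × MRP = 2.20% + 0.6311 × 7.31% = 6.81%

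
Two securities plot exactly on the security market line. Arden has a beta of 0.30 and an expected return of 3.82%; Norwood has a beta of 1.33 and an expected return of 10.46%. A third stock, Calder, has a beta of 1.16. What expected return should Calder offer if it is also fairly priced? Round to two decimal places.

9.36%

MRP (SML slope) = (10.46% − 3.82%) / (1.33 − 0.30) = 6.64% / 1.03 = 6.4466%
R_f (intercept) = 3.82% − 0.30 × 6.4466% = 1.8860%
E(R_Calder) = R_f + β × MRP = 1.8860% + 1.16 × 6.4466% = 9.36%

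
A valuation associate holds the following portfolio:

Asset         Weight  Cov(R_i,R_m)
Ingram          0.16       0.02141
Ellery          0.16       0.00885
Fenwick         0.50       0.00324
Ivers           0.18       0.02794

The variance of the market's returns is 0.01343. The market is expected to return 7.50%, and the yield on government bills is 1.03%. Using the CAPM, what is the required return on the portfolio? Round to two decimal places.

6.57%

β_Ingram = 0.02141 / 0.01343 = 1.5942
β_Ellery = 0.00885 / 0.01343 = 0.6590
β_Fenwick = 0.00324 / 0.01343 = 0.2413
β_Ivers = 0.02794 / 0.01343 = 2.0804
β_P = Σ w_i β_i = 0.16×1.5942 + 0.16×0.6590 + 0.50×0.2413 + 0.18×2.0804 = 0.8556
MRP = 7.50% − 1.03% = 6.47%
E(R_P) = R_f + β_P × MRP = 1.03% + 0.8556 × 6.47% = 6.57%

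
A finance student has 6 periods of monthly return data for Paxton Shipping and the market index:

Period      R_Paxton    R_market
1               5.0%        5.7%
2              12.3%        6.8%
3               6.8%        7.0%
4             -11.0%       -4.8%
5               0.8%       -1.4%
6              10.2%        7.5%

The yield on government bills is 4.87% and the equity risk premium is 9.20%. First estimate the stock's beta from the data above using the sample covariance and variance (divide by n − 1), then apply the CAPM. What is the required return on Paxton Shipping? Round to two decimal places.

Mean R_i = (5.0 + 12.3 + 6.8 − 11.0 + 0.8 + 10.2) / 6 = 4.0167%
Mean R_m = (5.7 + 6.8 + 7.0 − 4.8 − 1.4 + 7.5) / 6 = 3.4667%
Σ(R_i − R̄_i)(R_m − R̄_m) = 204.3733  ⇒  Cov = 204.3733 / 5 = 40.8747
Σ(R_m − R̄_m)² = 136.8733  ⇒  Var(R_m) = 136.8733 / 5 = 27.3747
β = Cov / Var(R_m) = 40.8747 / 27.3747 = 1.4932
E(R) = R_f + β × MRP = 4.87% + 1.4932 × 9.20% = 18.61%

18.61%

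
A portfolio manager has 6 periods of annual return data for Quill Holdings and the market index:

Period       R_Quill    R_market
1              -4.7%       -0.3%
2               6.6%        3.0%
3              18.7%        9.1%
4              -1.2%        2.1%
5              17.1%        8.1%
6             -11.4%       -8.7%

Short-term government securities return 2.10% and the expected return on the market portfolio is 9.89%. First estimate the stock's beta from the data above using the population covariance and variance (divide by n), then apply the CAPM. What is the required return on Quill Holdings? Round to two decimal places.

15.98%

Mean R_i = (-4.7 + 6.6 + 18.7 − 1.2 + 17.1 − 11.4) / 6 = 4.1833%
Mean R_m = (-0.3 + 3.0 + 9.1 + 2.1 + 8.1 − 8.7) / 6 = 2.2167%
Σ(R_i − R̄_i)(R_m − R̄_m) = 370.9117  ⇒  Cov = 370.9117 / 6 = 61.8186
Σ(R_m − R̄_m)² = 208.1283  ⇒  Var(R_m) = 208.1283 / 6 = 34.6881
β = Cov / Var(R_m) = 61.8186 / 34.6881 = 1.7821
MRP = 9.89% − 2.10% = 7.79%
E(R) = R_f + β × MRP = 2.10% + 1.7821 × 7.79% = 15.98%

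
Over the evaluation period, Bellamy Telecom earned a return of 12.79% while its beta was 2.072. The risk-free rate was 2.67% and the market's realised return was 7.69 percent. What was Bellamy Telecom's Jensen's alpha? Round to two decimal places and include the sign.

-0.28%

Market excess return = 7.69% − 2.67% = 5.02%
CAPM benchmark = R_f + β(R_m − R_f) = 2.67% + 2.072 × 5.02% = 13.07144%
α = actual − benchmark = 12.79% − 13.07144% = -0.28%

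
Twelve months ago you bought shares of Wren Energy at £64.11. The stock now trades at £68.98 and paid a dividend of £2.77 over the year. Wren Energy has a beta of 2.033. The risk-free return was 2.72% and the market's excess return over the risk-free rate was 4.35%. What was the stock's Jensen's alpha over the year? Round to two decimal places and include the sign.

+0.35%

Realised HPR = (P1 + D1 − P0) / P0 = (68.98 + 2.77 − 64.11) / 64.11 = 7.64 / 64.11 = 11.9170%
CAPM required = R_f + β·MRP = 2.72% + 2.033 × 4.35% = 11.56355%
α = realised − required = 11.9170% − 11.56355% = +0.35%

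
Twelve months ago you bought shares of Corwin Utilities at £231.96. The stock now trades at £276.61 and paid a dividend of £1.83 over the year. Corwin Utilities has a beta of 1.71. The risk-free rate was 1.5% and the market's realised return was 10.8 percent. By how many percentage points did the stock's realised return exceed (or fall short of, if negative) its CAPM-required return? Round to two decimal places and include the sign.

+2.63%

Realised HPR = (P1 + D1 − P0) / P0 = (276.61 + 1.83 − 231.96) / 231.96 = 46.48 / 231.96 = 20.0379%
MRP = 10.8% − 1.5% = 9.30%
CAPM required = R_f + β·MRP = 1.5% + 1.71 × 9.3% = 17.4030%
α = realised − required = 20.0379% − 17.4030% = +2.63%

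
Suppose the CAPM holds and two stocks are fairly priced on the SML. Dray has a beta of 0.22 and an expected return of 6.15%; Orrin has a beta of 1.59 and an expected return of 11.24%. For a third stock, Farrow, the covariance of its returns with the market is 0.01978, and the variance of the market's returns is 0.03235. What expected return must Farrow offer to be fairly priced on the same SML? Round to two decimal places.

MRP = (11.24% − 6.15%) / (1.59 − 0.22) = 3.7153%
R_f = 6.15% − 0.22 × 3.7153% = 5.3326%
β_Farrow = Cov / Var(R_m) = 0.01978 / 0.03235 = 0.6114
E(R_Farrow) = R_f + β × MRP = 5.3326% + 0.6114 × 3.7153% = 7.60%

7.60%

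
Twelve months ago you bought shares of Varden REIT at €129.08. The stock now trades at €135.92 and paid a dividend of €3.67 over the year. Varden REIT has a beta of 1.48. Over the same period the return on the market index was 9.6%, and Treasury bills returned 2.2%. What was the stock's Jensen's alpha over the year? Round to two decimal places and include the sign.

Realised HPR = (P1 + D1 − P0) / P0 = (135.92 + 3.67 − 129.08) / 129.08 = 10.51 / 129.08 = 8.1422%
MRP = 9.6% − 2.2% = 7.40%
CAPM required = R_f + β·MRP = 2.2% + 1.48 × 7.4% = 13.1520%
α = realised − required = 8.1422% − 13.1520% = -5.01%

-5.01%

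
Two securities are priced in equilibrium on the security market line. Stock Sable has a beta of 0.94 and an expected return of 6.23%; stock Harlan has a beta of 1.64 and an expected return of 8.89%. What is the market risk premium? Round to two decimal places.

3.80%

Both satisfy E(R) = R_f + β·MRP, so the slope of the SML is
MRP = (8.89% − 6.23%) / (1.64 − 0.94) = 2.66% / 0.70 = 3.8000%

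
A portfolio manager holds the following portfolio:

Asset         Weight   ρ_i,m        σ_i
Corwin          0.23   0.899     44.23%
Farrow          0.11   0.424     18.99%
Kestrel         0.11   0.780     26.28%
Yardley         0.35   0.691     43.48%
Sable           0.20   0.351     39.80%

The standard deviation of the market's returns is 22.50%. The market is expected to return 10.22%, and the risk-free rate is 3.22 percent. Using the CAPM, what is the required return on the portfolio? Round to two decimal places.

β_Corwin = 0.899 × 44.23% / 22.50% = 1.7672
β_Farrow = 0.424 × 18.99% / 22.50% = 0.3579
β_Kestrel = 0.780 × 26.28% / 22.50% = 0.9110
β_Yardley = 0.691 × 43.48% / 22.50% = 1.3353
β_Sable = 0.351 × 39.80% / 22.50% = 0.6209
β_P = Σ w_i β_i = 0.23×1.7672 + 0.11×0.3579 + 0.11×0.9110 + 0.35×1.3353 + 0.20×0.6209 = 1.1376
MRP = 10.22% − 3.22% = 7.00%
E(R_P) = R_f + β_P × MRP = 3.22% + 1.1376 × 7.00% = 11.18%

11.18%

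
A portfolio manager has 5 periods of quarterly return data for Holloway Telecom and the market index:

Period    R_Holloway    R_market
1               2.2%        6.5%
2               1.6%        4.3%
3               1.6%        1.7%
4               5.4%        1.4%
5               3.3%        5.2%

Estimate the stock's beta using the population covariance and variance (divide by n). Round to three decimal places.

Mean R_i = (2.2 + 1.6 + 1.6 + 5.4 + 3.3) / 5 = 2.8200%
Mean R_m = (6.5 + 4.3 + 1.7 + 1.4 + 5.2) / 5 = 3.8200%
Σ(R_i − R̄_i)(R_m − R̄_m) = -5.2420  ⇒  Cov = -5.2420 / 5 = -1.0484
Σ(R_m − R̄_m)² = 19.6680  ⇒  Var(R_m) = 19.6680 / 5 = 3.9336
β = Cov / Var(R_m) = -1.0484 / 3.9336 = -0.2665

-0.267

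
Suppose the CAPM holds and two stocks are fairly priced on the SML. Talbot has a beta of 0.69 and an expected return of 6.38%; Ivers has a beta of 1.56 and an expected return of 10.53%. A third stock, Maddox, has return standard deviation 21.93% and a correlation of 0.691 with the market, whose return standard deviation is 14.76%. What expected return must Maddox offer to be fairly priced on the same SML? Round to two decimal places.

MRP = (10.53% − 6.38%) / (1.56 − 0.69) = 4.7701%
R_f = 6.38% − 0.69 × 4.7701% = 3.0886%
β_Maddox = ρ·σ_i/σ_m = 0.691 × 21.93 / 14.76 = 1.0267
E(R_Maddox) = R_f + β × MRP = 3.0886% + 1.0267 × 4.7701% = 7.99%

7.99%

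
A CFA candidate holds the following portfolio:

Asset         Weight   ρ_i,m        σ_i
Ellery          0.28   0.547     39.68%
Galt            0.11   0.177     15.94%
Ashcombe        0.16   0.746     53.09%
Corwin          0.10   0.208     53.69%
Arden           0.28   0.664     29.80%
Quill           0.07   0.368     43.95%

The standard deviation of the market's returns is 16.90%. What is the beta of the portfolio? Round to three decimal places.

β_Ellery = 0.547 × 39.68% / 16.90% = 1.2843
β_Galt = 0.177 × 15.94% / 16.90% = 0.1669
β_Ashcombe = 0.746 × 53.09% / 16.90% = 2.3435
β_Corwin = 0.208 × 53.69% / 16.90% = 0.6608
β_Arden = 0.664 × 29.80% / 16.90% = 1.1708
β_Quill = 0.368 × 43.95% / 16.90% = 0.9570
β_P = Σ w_i β_i = 0.28×1.2843 + 0.11×0.1669 + 0.16×2.3435 + 0.10×0.6608 + 0.28×1.1708 + 0.07×0.9570 = 1.2138

1.214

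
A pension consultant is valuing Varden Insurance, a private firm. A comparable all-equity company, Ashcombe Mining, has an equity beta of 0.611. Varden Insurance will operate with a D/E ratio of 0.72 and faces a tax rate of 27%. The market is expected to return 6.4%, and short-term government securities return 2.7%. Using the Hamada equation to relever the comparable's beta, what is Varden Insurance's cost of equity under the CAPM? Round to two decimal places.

β_L = β_U × [1 + (1 − t)(D/E)] = 0.611 × [1 + (1 − 0.27) × 0.72]
    = 0.611 × [1 + 0.73 × 0.72] = 0.611 × 1.5256 = 0.9321
MRP = 6.4% − 2.7% = 3.70%
E(R) = R_f + β_L × MRP = 2.7% + 0.9321 × 3.7% = 6.15%

6.15%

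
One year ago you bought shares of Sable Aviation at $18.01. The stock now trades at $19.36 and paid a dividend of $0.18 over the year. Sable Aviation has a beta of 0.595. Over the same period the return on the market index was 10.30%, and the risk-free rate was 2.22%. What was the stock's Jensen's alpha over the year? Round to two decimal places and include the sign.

Realised HPR = (P1 + D1 − P0) / P0 = (19.36 + 0.18 − 18.01) / 18.01 = 1.53 / 18.01 = 8.4953%
MRP = 10.30% − 2.22% = 8.08%
CAPM required = R_f + β·MRP = 2.22% + 0.595 × 8.08% = 7.02760%
α = realised − required = 8.4953% − 7.02760% = +1.47%

+1.47%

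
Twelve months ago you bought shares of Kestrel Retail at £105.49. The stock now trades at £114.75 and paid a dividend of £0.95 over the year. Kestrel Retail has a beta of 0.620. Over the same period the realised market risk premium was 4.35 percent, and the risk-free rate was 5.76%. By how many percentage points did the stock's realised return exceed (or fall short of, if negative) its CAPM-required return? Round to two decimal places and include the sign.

+1.22%

Realised HPR = (P1 + D1 − P0) / P0 = (114.75 + 0.95 − 105.49) / 105.49 = 10.21 / 105.49 = 9.6786%
CAPM required = R_f + β·MRP = 5.76% + 0.620 × 4.35% = 8.45700%
α = realised − required = 9.6786% − 8.45700% = +1.22%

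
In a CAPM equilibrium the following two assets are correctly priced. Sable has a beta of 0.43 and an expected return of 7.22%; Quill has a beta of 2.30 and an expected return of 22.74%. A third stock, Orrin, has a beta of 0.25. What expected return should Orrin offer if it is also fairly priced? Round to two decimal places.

5.73%

MRP (SML slope) = (22.74% − 7.22%) / (2.30 − 0.43) = 15.52% / 1.87 = 8.2995%
R_f (intercept) = 7.22% − 0.43 × 8.2995% = 3.6512%
E(R_Orrin) = R_f + β × MRP = 3.6512% + 0.25 × 8.2995% = 5.73%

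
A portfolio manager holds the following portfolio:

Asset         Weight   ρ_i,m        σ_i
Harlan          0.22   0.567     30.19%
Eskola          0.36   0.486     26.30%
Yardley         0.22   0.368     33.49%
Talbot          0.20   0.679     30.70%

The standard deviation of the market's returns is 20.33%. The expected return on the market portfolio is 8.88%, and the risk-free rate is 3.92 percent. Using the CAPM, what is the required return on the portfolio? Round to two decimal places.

7.64%

β_Harlan = 0.567 × 30.19% / 20.33% = 0.8420
β_Eskola = 0.486 × 26.30% / 20.33% = 0.6287
β_Yardley = 0.368 × 33.49% / 20.33% = 0.6062
β_Talbot = 0.679 × 30.70% / 20.33% = 1.0253
β_P = Σ w_i β_i = 0.22×0.8420 + 0.36×0.6287 + 0.22×0.6062 + 0.20×1.0253 = 0.7500
MRP = 8.88% − 3.92% = 4.96%
E(R_P) = R_f + β_P × MRP = 3.92% + 0.7500 × 4.96% = 7.64%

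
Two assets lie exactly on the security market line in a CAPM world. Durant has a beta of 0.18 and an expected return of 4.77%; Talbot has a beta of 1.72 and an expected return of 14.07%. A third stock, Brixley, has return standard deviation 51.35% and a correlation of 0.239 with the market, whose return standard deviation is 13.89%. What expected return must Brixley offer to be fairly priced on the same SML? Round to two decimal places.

MRP = (14.07% − 4.77%) / (1.72 − 0.18) = 6.0390%
R_f = 4.77% − 0.18 × 6.0390% = 3.6830%
β_Brixley = ρ·σ_i/σ_m = 0.239 × 51.35 / 13.89 = 0.8836
E(R_Brixley) = R_f + β × MRP = 3.6830% + 0.8836 × 6.0390% = 9.02%

9.02%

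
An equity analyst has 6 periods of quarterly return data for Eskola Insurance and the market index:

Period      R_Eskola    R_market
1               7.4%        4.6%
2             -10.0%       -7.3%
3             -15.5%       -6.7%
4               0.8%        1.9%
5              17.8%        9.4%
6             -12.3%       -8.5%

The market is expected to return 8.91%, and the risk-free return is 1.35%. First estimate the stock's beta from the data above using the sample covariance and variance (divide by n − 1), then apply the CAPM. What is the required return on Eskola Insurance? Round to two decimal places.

14.25%

Mean R_i = (7.4 − 10.0 − 15.5 + 0.8 + 17.8 − 12.3) / 6 = -1.9667%
Mean R_m = (4.6 − 7.3 − 6.7 + 1.9 + 9.4 − 8.5) / 6 = -1.1000%
Σ(R_i − R̄_i)(R_m − R̄_m) = 471.3000  ⇒  Cov = 471.3000 / 5 = 94.2600
Σ(R_m − R̄_m)² = 276.3000  ⇒  Var(R_m) = 276.3000 / 5 = 55.2600
β = Cov / Var(R_m) = 94.2600 / 55.2600 = 1.7058
MRP = 8.91% − 1.35% = 7.56%
E(R) = R_f + β × MRP = 1.35% + 1.7058 × 7.56% = 14.25%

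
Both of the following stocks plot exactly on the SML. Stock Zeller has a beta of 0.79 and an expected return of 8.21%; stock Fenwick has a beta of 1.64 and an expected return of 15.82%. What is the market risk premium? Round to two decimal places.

Both satisfy E(R) = R_f + β·MRP, so the slope of the SML is
MRP = (15.82% − 8.21%) / (1.64 − 0.79) = 7.61% / 0.85 = 8.9529%

8.95%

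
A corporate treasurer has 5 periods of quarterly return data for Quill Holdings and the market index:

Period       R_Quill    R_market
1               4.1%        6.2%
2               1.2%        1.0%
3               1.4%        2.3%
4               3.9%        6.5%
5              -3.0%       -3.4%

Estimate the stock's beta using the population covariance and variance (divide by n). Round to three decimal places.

0.692

Mean R_i = (4.1 + 1.2 + 1.4 + 3.9 − 3.0) / 5 = 1.5200%
Mean R_m = (6.2 + 1.0 + 2.3 + 6.5 − 3.4) / 5 = 2.5200%
Σ(R_i − R̄_i)(R_m − R̄_m) = 46.2380  ⇒  Cov = 46.2380 / 5 = 9.2476
Σ(R_m − R̄_m)² = 66.7880  ⇒  Var(R_m) = 66.7880 / 5 = 13.3576
β = Cov / Var(R_m) = 9.2476 / 13.3576 = 0.6923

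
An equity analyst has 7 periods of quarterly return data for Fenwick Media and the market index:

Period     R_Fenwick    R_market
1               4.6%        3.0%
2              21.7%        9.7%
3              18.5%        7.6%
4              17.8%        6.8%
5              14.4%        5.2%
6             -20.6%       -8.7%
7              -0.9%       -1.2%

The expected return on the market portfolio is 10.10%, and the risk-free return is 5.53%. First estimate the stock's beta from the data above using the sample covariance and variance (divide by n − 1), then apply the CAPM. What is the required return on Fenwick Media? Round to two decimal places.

Mean R_i = (4.6 + 21.7 + 18.5 + 17.8 + 14.4 − 20.6 − 0.9) / 7 = 7.9286%
Mean R_m = (3.0 + 9.7 + 7.6 + 6.8 + 5.2 − 8.7 − 1.2) / 7 = 3.2000%
Σ(R_i − R̄_i)(R_m − R̄_m) = 563.5100  ⇒  Cov = 563.5100 / 6 = 93.9183
Σ(R_m − R̄_m)² = 239.5800  ⇒  Var(R_m) = 239.5800 / 6 = 39.9300
β = Cov / Var(R_m) = 93.9183 / 39.9300 = 2.3521
MRP = 10.10% − 5.53% = 4.57%
E(R) = R_f + β × MRP = 5.53% + 2.3521 × 4.57% = 16.28%

16.28%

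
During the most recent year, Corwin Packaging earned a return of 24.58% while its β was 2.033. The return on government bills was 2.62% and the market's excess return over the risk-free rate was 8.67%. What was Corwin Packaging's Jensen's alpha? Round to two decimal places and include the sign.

CAPM benchmark = R_f + β(R_m − R_f) = 2.62% + 2.033 × 8.67% = 20.24611%
α = actual − benchmark = 24.58% − 20.24611% = +4.33%

+4.33%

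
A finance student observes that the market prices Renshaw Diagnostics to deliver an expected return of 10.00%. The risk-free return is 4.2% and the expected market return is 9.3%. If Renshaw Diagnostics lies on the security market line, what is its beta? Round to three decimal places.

MRP = 9.3% − 4.2% = 5.10%
β = (E(R) − R_f) / MRP = (10.00% − 4.2%) / 5.1% = 5.80% / 5.1% = 1.137

1.137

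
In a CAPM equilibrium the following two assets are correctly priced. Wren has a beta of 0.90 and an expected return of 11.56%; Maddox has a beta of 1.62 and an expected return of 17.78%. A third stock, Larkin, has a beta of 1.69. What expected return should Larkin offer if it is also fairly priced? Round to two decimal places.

MRP (SML slope) = (17.78% − 11.56%) / (1.62 − 0.90) = 6.22% / 0.72 = 8.6389%
R_f (intercept) = 11.56% − 0.90 × 8.6389% = 3.7850%
E(R_Larkin) = R_f + β × MRP = 3.7850% + 1.69 × 8.6389% = 18.38%

18.38%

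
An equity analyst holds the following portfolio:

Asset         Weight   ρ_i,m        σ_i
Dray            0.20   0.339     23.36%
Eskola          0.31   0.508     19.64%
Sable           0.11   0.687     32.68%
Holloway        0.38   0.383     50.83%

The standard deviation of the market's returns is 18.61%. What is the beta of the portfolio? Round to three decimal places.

0.782

β_Dray = 0.339 × 23.36% / 18.61% = 0.4255
β_Eskola = 0.508 × 19.64% / 18.61% = 0.5361
β_Sable = 0.687 × 32.68% / 18.61% = 1.2064
β_Holloway = 0.383 × 50.83% / 18.61% = 1.0461
β_P = Σ w_i β_i = 0.20×0.4255 + 0.31×0.5361 + 0.11×1.2064 + 0.38×1.0461 = 0.7815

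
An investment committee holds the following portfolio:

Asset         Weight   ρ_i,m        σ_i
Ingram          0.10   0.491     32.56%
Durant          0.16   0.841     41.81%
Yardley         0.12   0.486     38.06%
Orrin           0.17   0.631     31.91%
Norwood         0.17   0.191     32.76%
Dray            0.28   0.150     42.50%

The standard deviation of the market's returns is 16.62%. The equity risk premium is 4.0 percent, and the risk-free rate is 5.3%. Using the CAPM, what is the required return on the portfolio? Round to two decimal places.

β_Ingram = 0.491 × 32.56% / 16.62% = 0.9619
β_Durant = 0.841 × 41.81% / 16.62% = 2.1157
β_Yardley = 0.486 × 38.06% / 16.62% = 1.1129
β_Orrin = 0.631 × 31.91% / 16.62% = 1.2115
β_Norwood = 0.191 × 32.76% / 16.62% = 0.3765
β_Dray = 0.150 × 42.50% / 16.62% = 0.3836
β_P = Σ w_i β_i = 0.10×0.9619 + 0.16×2.1157 + 0.12×1.1129 + 0.17×1.2115 + 0.17×0.3765 + 0.28×0.3836 = 0.9456
E(R_P) = R_f + β_P × MRP = 5.3% + 0.9456 × 4.0% = 9.08%

9.08%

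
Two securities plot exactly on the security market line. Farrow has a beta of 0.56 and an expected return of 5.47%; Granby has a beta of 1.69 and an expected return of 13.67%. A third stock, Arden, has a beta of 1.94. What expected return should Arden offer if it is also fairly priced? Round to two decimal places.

15.48%

MRP (SML slope) = (13.67% − 5.47%) / (1.69 − 0.56) = 8.20% / 1.13 = 7.2566%
R_f (intercept) = 5.47% − 0.56 × 7.2566% = 1.4063%
E(R_Arden) = R_f + β × MRP = 1.4063% + 1.94 × 7.2566% = 15.48%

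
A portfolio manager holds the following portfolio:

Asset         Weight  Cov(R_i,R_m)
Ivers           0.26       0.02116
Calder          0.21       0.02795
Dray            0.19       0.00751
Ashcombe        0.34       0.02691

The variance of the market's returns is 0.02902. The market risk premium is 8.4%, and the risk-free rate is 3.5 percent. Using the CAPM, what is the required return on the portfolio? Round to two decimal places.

9.85%

β_Ivers = 0.02116 / 0.02902 = 0.7292
β_Calder = 0.02795 / 0.02902 = 0.9631
β_Dray = 0.00751 / 0.02902 = 0.2588
β_Ashcombe = 0.02691 / 0.02902 = 0.9273
β_P = Σ w_i β_i = 0.26×0.7292 + 0.21×0.9631 + 0.19×0.2588 + 0.34×0.9273 = 0.7563
E(R_P) = R_f + β_P × MRP = 3.5% + 0.7563 × 8.4% = 9.85%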